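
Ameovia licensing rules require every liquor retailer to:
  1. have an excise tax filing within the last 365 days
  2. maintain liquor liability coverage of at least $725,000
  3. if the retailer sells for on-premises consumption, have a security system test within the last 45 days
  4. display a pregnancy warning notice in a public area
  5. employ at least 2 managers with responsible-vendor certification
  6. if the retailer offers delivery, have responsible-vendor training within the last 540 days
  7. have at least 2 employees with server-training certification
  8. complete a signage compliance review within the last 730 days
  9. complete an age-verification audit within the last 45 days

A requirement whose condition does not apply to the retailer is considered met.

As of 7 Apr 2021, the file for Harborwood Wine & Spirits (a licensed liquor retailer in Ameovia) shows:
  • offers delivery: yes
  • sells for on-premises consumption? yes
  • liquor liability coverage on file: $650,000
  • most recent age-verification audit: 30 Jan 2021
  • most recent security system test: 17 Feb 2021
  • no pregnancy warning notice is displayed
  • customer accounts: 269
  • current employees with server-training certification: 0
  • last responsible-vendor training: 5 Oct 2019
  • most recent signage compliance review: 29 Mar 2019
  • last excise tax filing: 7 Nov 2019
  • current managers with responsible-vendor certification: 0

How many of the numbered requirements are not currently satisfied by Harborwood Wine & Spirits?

1. excise tax filing 517 days ago vs limit 365 → not met
2. liquor liability coverage $650,000 < $725,000 → not met
3. condition 'sells for on-premises consumption' holds; security system test 49 days ago vs limit 45 → not met
4. pregnancy warning notice absent → not met
5. managers with responsible-vendor certification 0 < 2 → not met
6. condition 'offers delivery' holds; responsible-vendor training 550 days ago vs limit 540 → not met
7. employees with server-training certification 0 < 2 → not met
8. signage compliance review 740 days ago vs limit 730 → not met
9. age-verification audit 67 days ago vs limit 45 → not met
Not met: 9 of 9

9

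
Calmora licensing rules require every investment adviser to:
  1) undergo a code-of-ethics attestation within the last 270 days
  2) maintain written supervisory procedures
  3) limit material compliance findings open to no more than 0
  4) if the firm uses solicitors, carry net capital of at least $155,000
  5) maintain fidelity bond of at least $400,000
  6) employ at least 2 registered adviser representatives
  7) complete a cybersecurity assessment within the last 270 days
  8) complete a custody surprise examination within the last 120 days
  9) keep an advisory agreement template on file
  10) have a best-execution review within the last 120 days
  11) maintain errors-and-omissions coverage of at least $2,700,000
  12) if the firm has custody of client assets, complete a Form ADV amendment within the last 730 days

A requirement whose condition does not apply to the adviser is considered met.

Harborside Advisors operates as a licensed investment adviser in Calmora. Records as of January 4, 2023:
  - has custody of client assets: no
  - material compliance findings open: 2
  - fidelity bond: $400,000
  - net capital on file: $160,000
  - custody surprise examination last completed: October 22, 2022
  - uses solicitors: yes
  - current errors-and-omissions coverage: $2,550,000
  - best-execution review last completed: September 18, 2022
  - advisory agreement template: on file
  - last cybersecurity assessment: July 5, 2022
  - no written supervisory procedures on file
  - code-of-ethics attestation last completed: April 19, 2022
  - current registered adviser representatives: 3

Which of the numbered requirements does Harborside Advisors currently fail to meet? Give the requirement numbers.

1. code-of-ethics attestation 260 days ago vs limit 270 → met
2. written supervisory procedures absent → not met
3. material compliance findings open 2 > 0 → not met
4. condition 'uses solicitors' holds; net capital $160,000 ≥ $155,000 → met
5. fidelity bond $400,000 ≥ $400,000 → met
6. registered adviser representatives 3 ≥ 2 → met
7. cybersecurity assessment 183 days ago vs limit 270 → met
8. custody surprise examination 74 days ago vs limit 120 → met
9. advisory agreement template present → met
10. best-execution review 108 days ago vs limit 120 → met
11. errors-and-omissions coverage $2,550,000 < $2,700,000 → not met
12. condition 'has custody of client assets' does not hold → requirement n/a → met
Not met: 2, 3, 11

2, 3, 11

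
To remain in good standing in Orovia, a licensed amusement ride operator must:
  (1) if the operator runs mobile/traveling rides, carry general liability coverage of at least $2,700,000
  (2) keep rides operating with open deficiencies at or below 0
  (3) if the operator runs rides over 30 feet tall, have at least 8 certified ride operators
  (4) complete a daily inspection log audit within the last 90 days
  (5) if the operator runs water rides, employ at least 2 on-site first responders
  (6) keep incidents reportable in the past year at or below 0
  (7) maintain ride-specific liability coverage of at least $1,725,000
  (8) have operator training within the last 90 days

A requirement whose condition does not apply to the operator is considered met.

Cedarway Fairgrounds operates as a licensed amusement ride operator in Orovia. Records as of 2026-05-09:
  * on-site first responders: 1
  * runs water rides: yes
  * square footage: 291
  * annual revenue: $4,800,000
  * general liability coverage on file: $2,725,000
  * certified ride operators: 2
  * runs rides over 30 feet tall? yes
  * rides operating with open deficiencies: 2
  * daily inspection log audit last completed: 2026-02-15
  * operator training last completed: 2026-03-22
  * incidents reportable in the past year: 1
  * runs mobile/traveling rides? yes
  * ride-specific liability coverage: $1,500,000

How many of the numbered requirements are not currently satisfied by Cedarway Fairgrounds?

5

1. condition 'runs mobile/traveling rides' holds; general liability coverage $2,725,000 ≥ $2,700,000 → met
2. rides operating with open deficiencies 2 > 0 → not met
3. condition 'runs rides over 30 feet tall' holds; certified ride operators 2 < 8 → not met
4. daily inspection log audit 83 days ago vs limit 90 → met
5. condition 'runs water rides' holds; on-site first responders 1 < 2 → not met
6. incidents reportable in the past year 1 > 0 → not met
7. ride-specific liability coverage $1,500,000 < $1,725,000 → not met
8. operator training 48 days ago vs limit 90 → met
Not met: 5 of 8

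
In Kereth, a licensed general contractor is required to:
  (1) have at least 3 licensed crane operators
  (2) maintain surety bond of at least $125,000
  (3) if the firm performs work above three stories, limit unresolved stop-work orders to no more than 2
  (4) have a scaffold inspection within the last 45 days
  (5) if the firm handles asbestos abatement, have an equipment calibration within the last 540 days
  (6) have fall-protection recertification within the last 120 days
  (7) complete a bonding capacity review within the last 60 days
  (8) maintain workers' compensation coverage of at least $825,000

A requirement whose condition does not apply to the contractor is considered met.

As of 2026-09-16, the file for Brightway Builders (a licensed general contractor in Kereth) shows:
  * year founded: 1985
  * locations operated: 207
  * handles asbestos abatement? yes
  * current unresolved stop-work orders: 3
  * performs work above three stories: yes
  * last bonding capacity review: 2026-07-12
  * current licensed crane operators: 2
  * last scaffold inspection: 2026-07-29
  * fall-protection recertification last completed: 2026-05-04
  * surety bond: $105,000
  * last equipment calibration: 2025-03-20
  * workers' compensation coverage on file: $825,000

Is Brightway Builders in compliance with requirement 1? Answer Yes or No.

No

1. licensed crane operators 2 < 3 → not met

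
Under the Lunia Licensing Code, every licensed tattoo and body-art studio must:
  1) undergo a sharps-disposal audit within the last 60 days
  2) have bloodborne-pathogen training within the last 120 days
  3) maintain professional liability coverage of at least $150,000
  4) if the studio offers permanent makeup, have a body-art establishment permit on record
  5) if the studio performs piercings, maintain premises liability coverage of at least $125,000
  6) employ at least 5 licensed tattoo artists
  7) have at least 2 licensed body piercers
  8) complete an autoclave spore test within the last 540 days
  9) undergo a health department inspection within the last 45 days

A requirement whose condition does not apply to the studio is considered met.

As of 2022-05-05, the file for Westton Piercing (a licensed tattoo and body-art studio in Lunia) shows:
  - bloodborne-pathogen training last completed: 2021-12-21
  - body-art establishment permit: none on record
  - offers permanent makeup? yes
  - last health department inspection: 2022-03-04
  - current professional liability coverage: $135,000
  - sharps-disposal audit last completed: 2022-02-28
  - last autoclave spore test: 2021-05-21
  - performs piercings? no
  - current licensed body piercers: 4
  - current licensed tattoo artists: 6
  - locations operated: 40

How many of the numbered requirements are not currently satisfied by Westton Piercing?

1. sharps-disposal audit 66 days ago vs limit 60 → not met
2. bloodborne-pathogen training 135 days ago vs limit 120 → not met
3. professional liability coverage $135,000 < $150,000 → not met
4. condition 'offers permanent makeup' holds; body-art establishment permit absent → not met
5. condition 'performs piercings' does not hold → requirement n/a → met
6. licensed tattoo artists 6 ≥ 5 → met
7. licensed body piercers 4 ≥ 2 → met
8. autoclave spore test 349 days ago vs limit 540 → met
9. health department inspection 62 days ago vs limit 45 → not met
Not met: 5 of 9

5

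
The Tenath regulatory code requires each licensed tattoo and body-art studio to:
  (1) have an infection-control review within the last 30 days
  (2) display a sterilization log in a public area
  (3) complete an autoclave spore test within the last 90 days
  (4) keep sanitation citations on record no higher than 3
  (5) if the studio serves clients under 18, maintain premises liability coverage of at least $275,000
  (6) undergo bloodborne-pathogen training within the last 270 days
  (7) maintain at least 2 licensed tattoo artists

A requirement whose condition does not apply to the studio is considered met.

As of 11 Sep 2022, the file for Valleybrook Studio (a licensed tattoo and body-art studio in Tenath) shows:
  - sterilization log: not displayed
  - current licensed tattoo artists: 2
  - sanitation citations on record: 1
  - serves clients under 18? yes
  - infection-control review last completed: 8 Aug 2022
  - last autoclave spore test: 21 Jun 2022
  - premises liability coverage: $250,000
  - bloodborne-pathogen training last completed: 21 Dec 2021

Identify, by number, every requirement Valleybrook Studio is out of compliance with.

1, 2, 5

1. infection-control review 34 days ago vs limit 30 → not met
2. sterilization log absent → not met
3. autoclave spore test 82 days ago vs limit 90 → met
4. sanitation citations on record 1 ≤ 3 → met
5. condition 'serves clients under 18' holds; premises liability coverage $250,000 < $275,000 → not met
6. bloodborne-pathogen training 264 days ago vs limit 270 → met
7. licensed tattoo artists 2 ≥ 2 → met
Not met: 1, 2, 5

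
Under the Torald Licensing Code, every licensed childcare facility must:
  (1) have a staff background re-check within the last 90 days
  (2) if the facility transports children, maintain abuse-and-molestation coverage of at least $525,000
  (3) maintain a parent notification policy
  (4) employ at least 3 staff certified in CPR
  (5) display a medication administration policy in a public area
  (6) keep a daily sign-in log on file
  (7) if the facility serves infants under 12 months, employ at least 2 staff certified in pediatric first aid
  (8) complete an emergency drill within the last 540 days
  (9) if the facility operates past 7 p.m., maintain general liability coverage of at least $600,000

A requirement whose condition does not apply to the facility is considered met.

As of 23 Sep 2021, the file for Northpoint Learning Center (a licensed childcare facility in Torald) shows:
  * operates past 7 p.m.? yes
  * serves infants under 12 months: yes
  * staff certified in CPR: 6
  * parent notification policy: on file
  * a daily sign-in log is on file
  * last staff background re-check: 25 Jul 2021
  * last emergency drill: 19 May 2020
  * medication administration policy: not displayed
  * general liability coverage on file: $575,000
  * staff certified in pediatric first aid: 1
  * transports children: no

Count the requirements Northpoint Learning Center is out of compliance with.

1. staff background re-check 60 days ago vs limit 90 → met
2. condition 'transports children' does not hold → requirement n/a → met
3. parent notification policy present → met
4. staff certified in CPR 6 ≥ 3 → met
5. medication administration policy absent → not met
6. daily sign-in log present → met
7. condition 'serves infants under 12 months' holds; staff certified in pediatric first aid 1 < 2 → not met
8. emergency drill 492 days ago vs limit 540 → met
9. condition 'operates past 7 p.m.' holds; general liability coverage $575,000 < $600,000 → not met
Not met: 3 of 9

3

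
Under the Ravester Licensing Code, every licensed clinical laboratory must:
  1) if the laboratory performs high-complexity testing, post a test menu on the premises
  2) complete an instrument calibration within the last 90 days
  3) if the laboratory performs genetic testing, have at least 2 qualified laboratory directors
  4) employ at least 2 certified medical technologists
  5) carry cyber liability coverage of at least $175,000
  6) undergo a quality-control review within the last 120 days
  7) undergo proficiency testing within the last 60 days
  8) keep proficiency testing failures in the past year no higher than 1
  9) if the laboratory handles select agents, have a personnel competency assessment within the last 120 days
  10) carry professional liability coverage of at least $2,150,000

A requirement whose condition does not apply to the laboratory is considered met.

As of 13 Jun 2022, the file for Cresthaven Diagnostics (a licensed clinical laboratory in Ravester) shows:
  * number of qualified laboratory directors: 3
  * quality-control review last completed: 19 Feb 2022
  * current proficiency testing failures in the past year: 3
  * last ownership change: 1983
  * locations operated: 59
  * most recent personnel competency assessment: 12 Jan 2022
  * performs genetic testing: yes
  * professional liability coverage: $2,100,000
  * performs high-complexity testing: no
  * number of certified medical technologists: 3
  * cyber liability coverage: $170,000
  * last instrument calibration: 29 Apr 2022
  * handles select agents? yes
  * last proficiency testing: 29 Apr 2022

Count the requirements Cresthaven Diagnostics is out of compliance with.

1. condition 'performs high-complexity testing' does not hold → requirement n/a → met
2. instrument calibration 45 days ago vs limit 90 → met
3. condition 'performs genetic testing' holds; qualified laboratory directors 3 ≥ 2 → met
4. certified medical technologists 3 ≥ 2 → met
5. cyber liability coverage $170,000 < $175,000 → not met
6. quality-control review 114 days ago vs limit 120 → met
7. proficiency testing 45 days ago vs limit 60 → met
8. proficiency testing failures in the past year 3 > 1 → not met
9. condition 'handles select agents' holds; personnel competency assessment 152 days ago vs limit 120 → not met
10. professional liability coverage $2,100,000 < $2,150,000 → not met
Not met: 4 of 10

4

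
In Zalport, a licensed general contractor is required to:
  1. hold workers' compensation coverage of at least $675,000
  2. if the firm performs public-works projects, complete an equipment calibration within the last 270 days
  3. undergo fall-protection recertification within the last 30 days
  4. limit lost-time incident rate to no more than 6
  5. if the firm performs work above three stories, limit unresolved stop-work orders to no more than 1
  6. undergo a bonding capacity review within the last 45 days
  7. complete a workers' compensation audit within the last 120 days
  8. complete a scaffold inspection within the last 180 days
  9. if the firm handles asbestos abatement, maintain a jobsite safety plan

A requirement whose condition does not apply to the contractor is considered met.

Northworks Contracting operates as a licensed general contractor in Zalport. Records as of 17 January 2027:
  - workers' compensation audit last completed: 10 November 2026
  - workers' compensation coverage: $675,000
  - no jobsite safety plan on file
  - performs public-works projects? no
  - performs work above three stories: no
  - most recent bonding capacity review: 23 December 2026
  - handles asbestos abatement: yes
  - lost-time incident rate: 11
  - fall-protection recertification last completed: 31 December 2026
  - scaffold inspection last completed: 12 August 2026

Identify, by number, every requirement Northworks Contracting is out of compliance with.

1. workers' compensation coverage $675,000 ≥ $675,000 → met
2. condition 'performs public-works projects' does not hold → requirement n/a → met
3. fall-protection recertification 17 days ago vs limit 30 → met
4. lost-time incident rate 11 > 6 → not met
5. condition 'performs work above three stories' does not hold → requirement n/a → met
6. bonding capacity review 25 days ago vs limit 45 → met
7. workers' compensation audit 68 days ago vs limit 120 → met
8. scaffold inspection 158 days ago vs limit 180 → met
9. condition 'handles asbestos abatement' holds; jobsite safety plan absent → not met
Not met: 4, 9

4, 9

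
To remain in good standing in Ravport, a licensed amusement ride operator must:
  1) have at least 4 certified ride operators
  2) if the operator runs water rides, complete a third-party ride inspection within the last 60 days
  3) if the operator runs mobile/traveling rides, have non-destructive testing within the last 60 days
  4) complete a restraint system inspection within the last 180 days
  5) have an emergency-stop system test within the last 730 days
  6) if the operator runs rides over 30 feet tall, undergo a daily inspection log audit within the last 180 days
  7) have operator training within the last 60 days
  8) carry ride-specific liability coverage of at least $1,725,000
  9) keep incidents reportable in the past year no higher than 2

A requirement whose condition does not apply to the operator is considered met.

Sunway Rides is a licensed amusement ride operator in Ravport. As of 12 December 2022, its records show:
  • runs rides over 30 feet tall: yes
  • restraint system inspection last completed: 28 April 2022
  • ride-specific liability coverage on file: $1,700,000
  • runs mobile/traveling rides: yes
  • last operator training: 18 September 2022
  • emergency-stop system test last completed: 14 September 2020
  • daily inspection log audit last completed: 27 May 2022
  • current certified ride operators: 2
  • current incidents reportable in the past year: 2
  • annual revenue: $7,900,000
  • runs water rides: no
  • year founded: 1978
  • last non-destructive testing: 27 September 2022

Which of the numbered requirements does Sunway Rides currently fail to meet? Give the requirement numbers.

1, 3, 4, 5, 6, 7, 8

1. certified ride operators 2 < 4 → not met
2. condition 'runs water rides' does not hold → requirement n/a → met
3. condition 'runs mobile/traveling rides' holds; non-destructive testing 76 days ago vs limit 60 → not met
4. restraint system inspection 228 days ago vs limit 180 → not met
5. emergency-stop system test 819 days ago vs limit 730 → not met
6. condition 'runs rides over 30 feet tall' holds; daily inspection log audit 199 days ago vs limit 180 → not met
7. operator training 85 days ago vs limit 60 → not met
8. ride-specific liability coverage $1,700,000 < $1,725,000 → not met
9. incidents reportable in the past year 2 ≤ 2 → met
Not met: 1, 3, 4, 5, 6, 7, 8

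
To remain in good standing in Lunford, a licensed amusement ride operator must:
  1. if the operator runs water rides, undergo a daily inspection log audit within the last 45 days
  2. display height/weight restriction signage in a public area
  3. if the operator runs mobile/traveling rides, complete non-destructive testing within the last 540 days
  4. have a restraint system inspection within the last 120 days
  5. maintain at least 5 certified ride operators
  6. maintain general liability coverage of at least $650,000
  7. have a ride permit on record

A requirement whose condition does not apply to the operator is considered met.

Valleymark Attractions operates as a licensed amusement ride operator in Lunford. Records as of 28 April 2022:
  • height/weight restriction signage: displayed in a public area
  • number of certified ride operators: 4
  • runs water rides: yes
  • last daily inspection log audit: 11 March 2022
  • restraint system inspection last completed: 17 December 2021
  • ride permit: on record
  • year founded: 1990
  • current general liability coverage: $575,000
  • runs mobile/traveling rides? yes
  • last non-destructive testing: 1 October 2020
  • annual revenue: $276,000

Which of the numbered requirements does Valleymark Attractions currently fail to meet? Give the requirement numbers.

1. condition 'runs water rides' holds; daily inspection log audit 48 days ago vs limit 45 → not met
2. height/weight restriction signage present → met
3. condition 'runs mobile/traveling rides' holds; non-destructive testing 574 days ago vs limit 540 → not met
4. restraint system inspection 132 days ago vs limit 120 → not met
5. certified ride operators 4 < 5 → not met
6. general liability coverage $575,000 < $650,000 → not met
7. ride permit present → met
Not met: 1, 3, 4, 5, 6

1, 3, 4, 5, 6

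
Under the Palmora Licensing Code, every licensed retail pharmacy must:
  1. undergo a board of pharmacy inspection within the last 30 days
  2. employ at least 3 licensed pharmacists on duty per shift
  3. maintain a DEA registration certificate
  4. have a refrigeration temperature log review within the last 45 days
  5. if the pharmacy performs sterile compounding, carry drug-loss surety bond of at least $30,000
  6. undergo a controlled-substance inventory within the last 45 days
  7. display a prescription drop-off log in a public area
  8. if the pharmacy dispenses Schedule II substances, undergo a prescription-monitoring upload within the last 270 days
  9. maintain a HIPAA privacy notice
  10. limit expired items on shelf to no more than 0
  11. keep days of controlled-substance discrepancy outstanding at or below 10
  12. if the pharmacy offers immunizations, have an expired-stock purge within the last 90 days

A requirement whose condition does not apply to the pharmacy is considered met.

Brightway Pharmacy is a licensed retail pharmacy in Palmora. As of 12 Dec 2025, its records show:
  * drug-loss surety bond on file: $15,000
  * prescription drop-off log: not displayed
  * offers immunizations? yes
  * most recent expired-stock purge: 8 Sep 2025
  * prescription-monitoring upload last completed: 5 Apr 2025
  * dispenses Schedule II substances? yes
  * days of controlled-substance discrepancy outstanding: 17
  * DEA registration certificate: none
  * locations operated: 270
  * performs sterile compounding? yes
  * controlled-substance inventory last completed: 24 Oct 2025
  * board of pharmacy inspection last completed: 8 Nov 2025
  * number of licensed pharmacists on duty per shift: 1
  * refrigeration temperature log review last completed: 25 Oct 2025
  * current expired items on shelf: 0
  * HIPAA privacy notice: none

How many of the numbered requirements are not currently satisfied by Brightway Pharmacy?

1. board of pharmacy inspection 34 days ago vs limit 30 → not met
2. licensed pharmacists on duty per shift 1 < 3 → not met
3. DEA registration certificate absent → not met
4. refrigeration temperature log review 48 days ago vs limit 45 → not met
5. condition 'performs sterile compounding' holds; drug-loss surety bond $15,000 < $30,000 → not met
6. controlled-substance inventory 49 days ago vs limit 45 → not met
7. prescription drop-off log absent → not met
8. condition 'dispenses Schedule II substances' holds; prescription-monitoring upload 251 days ago vs limit 270 → met
9. HIPAA privacy notice absent → not met
10. expired items on shelf 0 ≤ 0 → met
11. days of controlled-substance discrepancy outstanding 17 > 10 → not met
12. condition 'offers immunizations' holds; expired-stock purge 95 days ago vs limit 90 → not met
Not met: 10 of 12

10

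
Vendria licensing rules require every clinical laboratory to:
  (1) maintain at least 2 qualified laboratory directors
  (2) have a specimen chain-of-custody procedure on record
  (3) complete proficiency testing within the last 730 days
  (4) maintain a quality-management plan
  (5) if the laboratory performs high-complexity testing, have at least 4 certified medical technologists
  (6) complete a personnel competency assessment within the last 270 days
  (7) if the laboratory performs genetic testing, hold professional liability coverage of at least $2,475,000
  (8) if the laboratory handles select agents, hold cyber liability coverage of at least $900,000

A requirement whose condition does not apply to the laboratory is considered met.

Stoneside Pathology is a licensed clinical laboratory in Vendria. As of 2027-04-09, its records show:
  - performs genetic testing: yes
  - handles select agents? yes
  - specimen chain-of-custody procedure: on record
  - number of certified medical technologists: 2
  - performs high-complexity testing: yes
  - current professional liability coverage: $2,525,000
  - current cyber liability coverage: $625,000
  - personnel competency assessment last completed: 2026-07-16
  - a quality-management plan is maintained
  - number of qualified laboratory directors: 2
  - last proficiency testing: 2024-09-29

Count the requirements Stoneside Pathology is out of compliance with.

1. qualified laboratory directors 2 ≥ 2 → met
2. specimen chain-of-custody procedure present → met
3. proficiency testing 922 days ago vs limit 730 → not met
4. quality-management plan present → met
5. condition 'performs high-complexity testing' holds; certified medical technologists 2 < 4 → not met
6. personnel competency assessment 267 days ago vs limit 270 → met
7. condition 'performs genetic testing' holds; professional liability coverage $2,525,000 ≥ $2,475,000 → met
8. condition 'handles select agents' holds; cyber liability coverage $625,000 < $900,000 → not met
Not met: 3 of 8

3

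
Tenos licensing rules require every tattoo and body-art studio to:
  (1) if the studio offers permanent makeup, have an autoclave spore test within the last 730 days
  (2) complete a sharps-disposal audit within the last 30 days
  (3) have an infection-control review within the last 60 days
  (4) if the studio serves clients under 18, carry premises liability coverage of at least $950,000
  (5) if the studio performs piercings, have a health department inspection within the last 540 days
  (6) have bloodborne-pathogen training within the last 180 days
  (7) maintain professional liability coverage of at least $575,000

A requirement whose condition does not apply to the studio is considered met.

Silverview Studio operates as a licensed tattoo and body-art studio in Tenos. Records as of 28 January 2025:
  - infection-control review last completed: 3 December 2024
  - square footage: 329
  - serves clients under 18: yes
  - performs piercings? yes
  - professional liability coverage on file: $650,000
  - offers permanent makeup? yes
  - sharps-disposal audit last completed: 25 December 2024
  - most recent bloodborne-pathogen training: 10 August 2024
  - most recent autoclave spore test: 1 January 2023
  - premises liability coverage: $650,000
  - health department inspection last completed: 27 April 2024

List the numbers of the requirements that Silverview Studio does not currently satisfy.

1, 2, 4

1. condition 'offers permanent makeup' holds; autoclave spore test 758 days ago vs limit 730 → not met
2. sharps-disposal audit 34 days ago vs limit 30 → not met
3. infection-control review 56 days ago vs limit 60 → met
4. condition 'serves clients under 18' holds; premises liability coverage $650,000 < $950,000 → not met
5. condition 'performs piercings' holds; health department inspection 276 days ago vs limit 540 → met
6. bloodborne-pathogen training 171 days ago vs limit 180 → met
7. professional liability coverage $650,000 ≥ $575,000 → met
Not met: 1, 2, 4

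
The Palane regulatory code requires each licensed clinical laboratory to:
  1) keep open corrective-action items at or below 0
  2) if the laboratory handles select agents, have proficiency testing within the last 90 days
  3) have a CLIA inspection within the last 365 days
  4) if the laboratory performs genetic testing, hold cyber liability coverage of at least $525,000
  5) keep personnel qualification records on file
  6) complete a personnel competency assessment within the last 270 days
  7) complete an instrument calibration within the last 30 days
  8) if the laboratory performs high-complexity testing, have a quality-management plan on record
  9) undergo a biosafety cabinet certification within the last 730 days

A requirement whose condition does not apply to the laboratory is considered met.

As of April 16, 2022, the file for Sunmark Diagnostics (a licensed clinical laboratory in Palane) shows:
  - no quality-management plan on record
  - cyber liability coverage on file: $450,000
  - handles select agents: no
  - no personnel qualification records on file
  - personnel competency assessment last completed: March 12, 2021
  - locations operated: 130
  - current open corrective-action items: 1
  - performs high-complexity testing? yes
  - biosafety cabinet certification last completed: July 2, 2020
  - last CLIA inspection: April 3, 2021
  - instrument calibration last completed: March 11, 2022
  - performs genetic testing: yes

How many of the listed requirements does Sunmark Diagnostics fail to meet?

1. open corrective-action items 1 > 0 → not met
2. condition 'handles select agents' does not hold → requirement n/a → met
3. CLIA inspection 378 days ago vs limit 365 → not met
4. condition 'performs genetic testing' holds; cyber liability coverage $450,000 < $525,000 → not met
5. personnel qualification records absent → not met
6. personnel competency assessment 400 days ago vs limit 270 → not met
7. instrument calibration 36 days ago vs limit 30 → not met
8. condition 'performs high-complexity testing' holds; quality-management plan absent → not met
9. biosafety cabinet certification 653 days ago vs limit 730 → met
Not met: 7 of 9

7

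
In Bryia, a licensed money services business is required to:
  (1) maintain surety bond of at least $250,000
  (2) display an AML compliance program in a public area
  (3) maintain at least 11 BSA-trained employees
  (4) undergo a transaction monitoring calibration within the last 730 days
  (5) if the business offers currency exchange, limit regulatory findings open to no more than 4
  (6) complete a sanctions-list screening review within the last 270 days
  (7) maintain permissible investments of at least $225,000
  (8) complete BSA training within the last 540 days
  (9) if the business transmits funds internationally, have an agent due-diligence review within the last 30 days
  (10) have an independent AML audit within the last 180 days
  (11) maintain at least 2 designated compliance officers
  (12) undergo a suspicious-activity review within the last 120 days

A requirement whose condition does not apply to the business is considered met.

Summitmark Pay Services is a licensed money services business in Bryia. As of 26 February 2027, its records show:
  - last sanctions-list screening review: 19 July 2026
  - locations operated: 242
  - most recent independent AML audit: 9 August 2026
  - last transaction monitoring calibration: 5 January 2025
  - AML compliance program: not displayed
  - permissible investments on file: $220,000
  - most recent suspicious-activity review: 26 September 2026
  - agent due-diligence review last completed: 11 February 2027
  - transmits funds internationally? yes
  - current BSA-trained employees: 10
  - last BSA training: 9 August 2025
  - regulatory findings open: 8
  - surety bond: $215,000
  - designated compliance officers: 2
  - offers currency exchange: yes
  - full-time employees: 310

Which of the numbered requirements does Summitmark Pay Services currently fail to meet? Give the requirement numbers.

1. surety bond $215,000 < $250,000 → not met
2. AML compliance program absent → not met
3. BSA-trained employees 10 < 11 → not met
4. transaction monitoring calibration 782 days ago vs limit 730 → not met
5. condition 'offers currency exchange' holds; regulatory findings open 8 > 4 → not met
6. sanctions-list screening review 222 days ago vs limit 270 → met
7. permissible investments $220,000 < $225,000 → not met
8. BSA training 566 days ago vs limit 540 → not met
9. condition 'transmits funds internationally' holds; agent due-diligence review 15 days ago vs limit 30 → met
10. independent AML audit 201 days ago vs limit 180 → not met
11. designated compliance officers 2 ≥ 2 → met
12. suspicious-activity review 153 days ago vs limit 120 → not met
Not met: 1, 2, 3, 4, 5, 7, 8, 10, 12

1, 2, 3, 4, 5, 7, 8, 10, 12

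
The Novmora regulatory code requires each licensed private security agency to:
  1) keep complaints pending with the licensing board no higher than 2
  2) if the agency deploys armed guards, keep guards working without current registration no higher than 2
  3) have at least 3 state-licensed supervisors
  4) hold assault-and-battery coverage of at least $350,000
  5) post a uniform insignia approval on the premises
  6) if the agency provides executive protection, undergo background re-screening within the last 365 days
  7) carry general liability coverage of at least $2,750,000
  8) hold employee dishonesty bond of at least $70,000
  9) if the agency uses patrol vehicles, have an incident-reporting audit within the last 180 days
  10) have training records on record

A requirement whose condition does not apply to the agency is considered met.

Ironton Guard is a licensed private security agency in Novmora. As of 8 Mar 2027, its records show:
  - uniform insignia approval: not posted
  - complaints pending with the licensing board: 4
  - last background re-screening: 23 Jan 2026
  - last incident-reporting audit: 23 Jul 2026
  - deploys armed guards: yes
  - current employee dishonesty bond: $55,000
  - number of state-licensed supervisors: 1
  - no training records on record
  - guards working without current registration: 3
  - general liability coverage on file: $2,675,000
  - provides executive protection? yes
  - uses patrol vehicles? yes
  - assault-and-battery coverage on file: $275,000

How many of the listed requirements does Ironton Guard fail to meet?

1. complaints pending with the licensing board 4 > 2 → not met
2. condition 'deploys armed guards' holds; guards working without current registration 3 > 2 → not met
3. state-licensed supervisors 1 < 3 → not met
4. assault-and-battery coverage $275,000 < $350,000 → not met
5. uniform insignia approval absent → not met
6. condition 'provides executive protection' holds; background re-screening 409 days ago vs limit 365 → not met
7. general liability coverage $2,675,000 < $2,750,000 → not met
8. employee dishonesty bond $55,000 < $70,000 → not met
9. condition 'uses patrol vehicles' holds; incident-reporting audit 228 days ago vs limit 180 → not met
10. training records absent → not met
Not met: 10 of 10

10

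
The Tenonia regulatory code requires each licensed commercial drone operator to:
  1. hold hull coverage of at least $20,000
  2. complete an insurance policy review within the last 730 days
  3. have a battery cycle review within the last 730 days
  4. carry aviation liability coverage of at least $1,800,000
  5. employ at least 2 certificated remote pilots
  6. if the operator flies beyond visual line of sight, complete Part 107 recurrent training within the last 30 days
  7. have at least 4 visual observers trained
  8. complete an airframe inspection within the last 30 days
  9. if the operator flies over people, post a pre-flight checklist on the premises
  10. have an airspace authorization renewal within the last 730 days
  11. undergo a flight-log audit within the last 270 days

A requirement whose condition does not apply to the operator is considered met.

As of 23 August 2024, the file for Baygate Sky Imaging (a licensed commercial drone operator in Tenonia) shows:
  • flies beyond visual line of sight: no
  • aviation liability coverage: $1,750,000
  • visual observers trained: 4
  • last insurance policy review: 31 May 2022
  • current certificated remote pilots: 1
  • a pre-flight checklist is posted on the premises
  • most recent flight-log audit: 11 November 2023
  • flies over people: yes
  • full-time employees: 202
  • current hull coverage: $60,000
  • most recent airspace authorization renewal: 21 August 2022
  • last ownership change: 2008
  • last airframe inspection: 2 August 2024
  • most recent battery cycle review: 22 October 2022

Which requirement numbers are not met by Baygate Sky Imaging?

1. hull coverage $60,000 ≥ $20,000 → met
2. insurance policy review 815 days ago vs limit 730 → not met
3. battery cycle review 671 days ago vs limit 730 → met
4. aviation liability coverage $1,750,000 < $1,800,000 → not met
5. certificated remote pilots 1 < 2 → not met
6. condition 'flies beyond visual line of sight' does not hold → requirement n/a → met
7. visual observers trained 4 ≥ 4 → met
8. airframe inspection 21 days ago vs limit 30 → met
9. condition 'flies over people' holds; pre-flight checklist present → met
10. airspace authorization renewal 733 days ago vs limit 730 → not met
11. flight-log audit 286 days ago vs limit 270 → not met
Not met: 2, 4, 5, 10, 11

2, 4, 5, 10, 11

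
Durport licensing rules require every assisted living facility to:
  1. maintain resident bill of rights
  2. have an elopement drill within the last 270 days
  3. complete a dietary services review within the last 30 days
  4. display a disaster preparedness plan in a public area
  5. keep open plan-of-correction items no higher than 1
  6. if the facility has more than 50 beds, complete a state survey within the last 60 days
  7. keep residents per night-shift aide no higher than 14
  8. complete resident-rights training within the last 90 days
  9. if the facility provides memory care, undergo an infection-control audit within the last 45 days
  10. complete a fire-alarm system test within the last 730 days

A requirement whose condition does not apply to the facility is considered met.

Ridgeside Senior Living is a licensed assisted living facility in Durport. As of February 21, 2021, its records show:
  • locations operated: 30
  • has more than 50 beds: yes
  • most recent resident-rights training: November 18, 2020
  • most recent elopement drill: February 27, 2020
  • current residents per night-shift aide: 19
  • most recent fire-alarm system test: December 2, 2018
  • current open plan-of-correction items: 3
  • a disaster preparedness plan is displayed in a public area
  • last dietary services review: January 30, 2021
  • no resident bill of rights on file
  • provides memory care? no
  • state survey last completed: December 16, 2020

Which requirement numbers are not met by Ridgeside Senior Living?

1. resident bill of rights absent → not met
2. elopement drill 360 days ago vs limit 270 → not met
3. dietary services review 22 days ago vs limit 30 → met
4. disaster preparedness plan present → met
5. open plan-of-correction items 3 > 1 → not met
6. condition 'has more than 50 beds' holds; state survey 67 days ago vs limit 60 → not met
7. residents per night-shift aide 19 > 14 → not met
8. resident-rights training 95 days ago vs limit 90 → not met
9. condition 'provides memory care' does not hold → requirement n/a → met
10. fire-alarm system test 812 days ago vs limit 730 → not met
Not met: 1, 2, 5, 6, 7, 8, 10

1, 2, 5, 6, 7, 8, 10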